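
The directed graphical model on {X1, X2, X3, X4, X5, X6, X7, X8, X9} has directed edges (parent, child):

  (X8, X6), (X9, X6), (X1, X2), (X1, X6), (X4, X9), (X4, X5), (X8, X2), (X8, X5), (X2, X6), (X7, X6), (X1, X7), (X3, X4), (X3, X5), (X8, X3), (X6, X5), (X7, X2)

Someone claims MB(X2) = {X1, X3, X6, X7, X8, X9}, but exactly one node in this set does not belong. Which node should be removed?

X2 has parents X1, X7, X8.
X2's children: X6.
Other parents of X2's children:
  X6 also has parents X1, X7, X8, X9.
MB(X2) = {X1, X6, X7, X8, X9}.
X3 is neither a parent, child, nor co-parent of X2, so it does not belong.

X3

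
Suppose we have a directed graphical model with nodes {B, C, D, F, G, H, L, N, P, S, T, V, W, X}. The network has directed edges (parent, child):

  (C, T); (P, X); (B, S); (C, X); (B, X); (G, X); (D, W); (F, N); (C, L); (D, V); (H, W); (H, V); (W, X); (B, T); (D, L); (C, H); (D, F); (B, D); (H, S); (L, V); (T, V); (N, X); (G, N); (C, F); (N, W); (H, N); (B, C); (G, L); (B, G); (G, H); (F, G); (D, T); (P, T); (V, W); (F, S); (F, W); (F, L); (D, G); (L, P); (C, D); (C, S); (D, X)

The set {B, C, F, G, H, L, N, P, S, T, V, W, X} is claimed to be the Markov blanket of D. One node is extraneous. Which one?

D has parents B, C.
D's children: F, G, L, T, V, W, X.
Parents of each child, excluding D:
  parents(F) \ {D} = {C}.
  parents(G) \ {D} = {B, F}.
  L also has parents C, F, G.
  parents(T) \ {D} = {B, C, P}.
  V's other parents are H, L, T.
  W also has parents F, H, N, V.
  X's other parents are B, C, G, N, P, W.
MB(D) = {B, C, F, G, H, L, N, P, T, V, W, X}.
S is neither a parent, child, nor co-parent of D, so it does not belong.

S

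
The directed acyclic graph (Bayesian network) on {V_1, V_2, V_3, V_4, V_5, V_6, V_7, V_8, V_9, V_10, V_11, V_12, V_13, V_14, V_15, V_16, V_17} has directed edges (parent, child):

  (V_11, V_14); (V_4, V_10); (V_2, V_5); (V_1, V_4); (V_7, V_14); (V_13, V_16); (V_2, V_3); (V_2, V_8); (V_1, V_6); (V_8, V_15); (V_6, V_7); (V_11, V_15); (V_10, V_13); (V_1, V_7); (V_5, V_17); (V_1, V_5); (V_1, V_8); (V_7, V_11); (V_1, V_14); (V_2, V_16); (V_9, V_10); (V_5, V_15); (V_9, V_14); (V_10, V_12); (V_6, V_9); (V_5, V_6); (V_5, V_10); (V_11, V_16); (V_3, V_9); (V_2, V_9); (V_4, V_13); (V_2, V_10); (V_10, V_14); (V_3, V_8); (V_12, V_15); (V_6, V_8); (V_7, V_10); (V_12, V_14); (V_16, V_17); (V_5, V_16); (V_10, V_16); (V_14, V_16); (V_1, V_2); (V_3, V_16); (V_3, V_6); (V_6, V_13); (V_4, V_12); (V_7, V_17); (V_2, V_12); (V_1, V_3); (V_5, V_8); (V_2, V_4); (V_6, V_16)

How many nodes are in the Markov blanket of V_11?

The Markov blanket of a node is its parents, its children, and the other parents of its children.
Ch(V_11) = {V_14, V_15, V_16}.
Pa(V_11) = {V_7}.
Other parents of V_11's children:
  parents(V_14) \ {V_11} = {V_1, V_7, V_9, V_10, V_12}.
  V_15's other parents are V_5, V_8, V_12.
  parents(V_16) \ {V_11} = {V_2, V_3, V_5, V_6, V_10, V_13, V_14}.
MB(V_11) = {V_1, V_2, V_3, V_5, V_6, V_7, V_8, V_9, V_10, V_12, V_13, V_14, V_15, V_16}, which has 14 nodes.

14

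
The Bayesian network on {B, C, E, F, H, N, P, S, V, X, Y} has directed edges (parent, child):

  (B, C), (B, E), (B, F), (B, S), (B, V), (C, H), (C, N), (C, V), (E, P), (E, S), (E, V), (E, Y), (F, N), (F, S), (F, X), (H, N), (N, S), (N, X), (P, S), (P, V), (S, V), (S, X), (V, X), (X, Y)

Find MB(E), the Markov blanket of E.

The Markov blanket of a node is its parents, its children, and the other parents of its children.
E's parents: B.
Ch(E) = {P, S, V, Y}.
Parents of each child, excluding E:
  P: —
  S: B, F, N, P
  V: B, C, P, S
  Y: X
So the Markov blanket of E is {B, C, F, N, P, S, V, X, Y}.

{B, C, F, N, P, S, V, X, Y}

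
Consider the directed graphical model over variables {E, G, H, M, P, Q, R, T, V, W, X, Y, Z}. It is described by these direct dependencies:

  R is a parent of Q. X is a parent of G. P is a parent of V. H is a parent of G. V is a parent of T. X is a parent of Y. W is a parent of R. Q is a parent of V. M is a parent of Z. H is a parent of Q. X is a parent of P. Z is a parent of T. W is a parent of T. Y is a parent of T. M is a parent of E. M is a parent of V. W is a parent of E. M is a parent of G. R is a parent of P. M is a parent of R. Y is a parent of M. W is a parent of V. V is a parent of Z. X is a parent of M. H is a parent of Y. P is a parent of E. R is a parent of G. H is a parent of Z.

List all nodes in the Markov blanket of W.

{E, M, P, Q, R, T, V, Y, Z}

By definition, MB(W) is built from W's parents, W's children, and the co-parents of W.
Pa(W) = {}.
W's children: E, R, T, V.
Other parents of W's children:
  R also has parent M.
  parents(V) \ {W} = {M, P, Q}.
  E also has parents M, P.
  T also has parents V, Y, Z.
Taking the union gives {E, M, P, Q, R, T, V, Y, Z}.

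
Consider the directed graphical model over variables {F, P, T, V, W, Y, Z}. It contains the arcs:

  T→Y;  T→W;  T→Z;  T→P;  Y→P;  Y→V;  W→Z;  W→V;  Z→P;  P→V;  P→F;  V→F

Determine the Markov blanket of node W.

{P, T, V, Y, Z}

The Markov blanket of a node is its parents, its children, and the other parents of its children.
Children of W: V, Z.
W has parent T.
For each child, the remaining parents (spouses of W):
  Z also has parent T.
  V also has parents P, Y.
So the Markov blanket of W is {P, T, V, Y, Z}.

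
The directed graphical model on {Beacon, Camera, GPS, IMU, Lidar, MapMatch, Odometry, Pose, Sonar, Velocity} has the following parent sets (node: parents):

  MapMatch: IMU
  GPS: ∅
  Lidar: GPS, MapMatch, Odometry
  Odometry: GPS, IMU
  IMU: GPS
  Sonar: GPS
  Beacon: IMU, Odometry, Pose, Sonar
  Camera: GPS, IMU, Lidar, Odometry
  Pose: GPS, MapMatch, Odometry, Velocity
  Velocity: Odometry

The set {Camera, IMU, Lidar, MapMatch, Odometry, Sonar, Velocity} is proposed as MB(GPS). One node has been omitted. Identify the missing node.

Recall MB(v) = parents ∪ children ∪ spouses, where spouses are the other parents of v's children.
Parents of GPS: none.
Ch(GPS) = {Camera, IMU, Lidar, Odometry, Pose, Sonar}.
Co-parents of GPS (other parents of its children):
  IMU: —
  Odometry: IMU
  Pose: MapMatch, Odometry, Velocity
  Lidar: MapMatch, Odometry
  Sonar: —
  Camera: IMU, Lidar, Odometry
MB(GPS) = {Camera, IMU, Lidar, MapMatch, Odometry, Pose, Sonar, Velocity}.
Comparing with the claimed set, Pose is missing.

Pose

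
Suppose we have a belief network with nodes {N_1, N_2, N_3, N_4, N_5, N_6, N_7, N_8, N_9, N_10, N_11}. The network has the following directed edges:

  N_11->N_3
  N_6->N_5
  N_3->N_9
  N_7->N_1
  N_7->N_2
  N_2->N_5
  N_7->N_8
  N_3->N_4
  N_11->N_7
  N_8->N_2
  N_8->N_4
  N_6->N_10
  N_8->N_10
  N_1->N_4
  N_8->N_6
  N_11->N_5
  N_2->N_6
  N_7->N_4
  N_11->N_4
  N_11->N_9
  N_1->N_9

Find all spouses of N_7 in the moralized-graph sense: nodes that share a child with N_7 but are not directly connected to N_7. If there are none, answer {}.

{N_3}

Children of N_7: N_1, N_2, N_4, N_8.
  N_8 has no other parent.
  N_2 also has parent N_8.
  N_1 has no other parent.
  N_4 also has parents N_1, N_3, N_8, N_11.
Excluding nodes already adjacent to N_7 (N_1, N_2, N_4, N_8, N_11), the co-parent-only contribution is {N_3}.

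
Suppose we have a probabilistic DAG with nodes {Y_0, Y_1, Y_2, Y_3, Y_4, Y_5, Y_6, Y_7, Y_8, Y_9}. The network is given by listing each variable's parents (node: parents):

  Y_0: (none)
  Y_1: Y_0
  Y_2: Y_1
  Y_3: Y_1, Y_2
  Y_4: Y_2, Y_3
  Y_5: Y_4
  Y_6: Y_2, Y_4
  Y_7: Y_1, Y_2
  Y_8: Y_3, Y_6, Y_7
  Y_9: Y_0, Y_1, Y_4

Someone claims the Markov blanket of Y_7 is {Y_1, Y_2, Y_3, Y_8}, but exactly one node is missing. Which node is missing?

Y_7's parents: Y_1, Y_2.
Y_7's children: Y_8.
Other parents of Y_7's children:
  parents(Y_8) \ {Y_7} = {Y_3, Y_6}.
MB(Y_7) = {Y_1, Y_2, Y_3, Y_6, Y_8}.
Comparing with the claimed set, Y_6 is missing.

Y_6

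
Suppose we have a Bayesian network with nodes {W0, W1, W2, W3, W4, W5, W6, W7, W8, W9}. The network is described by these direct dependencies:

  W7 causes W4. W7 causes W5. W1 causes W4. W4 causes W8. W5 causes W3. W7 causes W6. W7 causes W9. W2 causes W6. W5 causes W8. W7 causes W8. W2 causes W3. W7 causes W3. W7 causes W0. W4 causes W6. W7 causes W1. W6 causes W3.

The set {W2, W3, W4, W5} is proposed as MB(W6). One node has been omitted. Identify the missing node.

A node's Markov blanket = Pa ∪ Ch ∪ (parents of Ch other than the node itself).
W6's parents: W2, W4, W7.
Ch(W6) = {W3}.
Parents of each child, excluding W6:
  W3: W2, W5, W7
MB(W6) = {W2, W3, W4, W5, W7}.
Comparing with the claimed set, W7 is missing.

W7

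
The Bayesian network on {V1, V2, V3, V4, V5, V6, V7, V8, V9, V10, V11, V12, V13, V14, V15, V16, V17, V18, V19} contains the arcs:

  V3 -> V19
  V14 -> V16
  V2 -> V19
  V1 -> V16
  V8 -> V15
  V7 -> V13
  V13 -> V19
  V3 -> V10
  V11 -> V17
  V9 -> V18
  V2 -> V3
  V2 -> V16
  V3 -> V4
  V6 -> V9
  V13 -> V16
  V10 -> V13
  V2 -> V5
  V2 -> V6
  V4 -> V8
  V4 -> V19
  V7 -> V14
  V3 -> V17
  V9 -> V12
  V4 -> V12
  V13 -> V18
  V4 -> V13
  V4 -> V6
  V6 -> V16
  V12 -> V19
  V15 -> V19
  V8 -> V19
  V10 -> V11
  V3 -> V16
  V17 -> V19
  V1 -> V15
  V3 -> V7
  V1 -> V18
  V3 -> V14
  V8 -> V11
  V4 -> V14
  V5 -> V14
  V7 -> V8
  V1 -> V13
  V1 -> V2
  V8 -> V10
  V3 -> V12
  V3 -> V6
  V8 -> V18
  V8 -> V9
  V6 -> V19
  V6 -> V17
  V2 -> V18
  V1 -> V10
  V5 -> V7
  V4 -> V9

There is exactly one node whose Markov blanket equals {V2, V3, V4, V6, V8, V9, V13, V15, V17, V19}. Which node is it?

V12

The target node must have every member of {V2, V3, V4, V6, V8, V9, V13, V15, V17, V19} as a parent, child, or co-parent, and no others.
Parents of V12: V3, V4, V9; children: V19; co-parents: V2, V3, V4, V6, V8, V13, V15, V17.
These exactly cover the given set, so the node is V12.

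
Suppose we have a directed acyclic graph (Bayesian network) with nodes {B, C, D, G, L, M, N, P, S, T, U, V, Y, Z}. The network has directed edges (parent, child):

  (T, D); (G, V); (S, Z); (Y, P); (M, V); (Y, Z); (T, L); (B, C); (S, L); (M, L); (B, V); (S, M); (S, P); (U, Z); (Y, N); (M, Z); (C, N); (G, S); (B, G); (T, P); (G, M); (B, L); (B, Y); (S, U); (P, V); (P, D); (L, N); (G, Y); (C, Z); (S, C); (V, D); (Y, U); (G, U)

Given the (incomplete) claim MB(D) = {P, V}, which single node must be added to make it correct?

T

D has parents P, T, V.
D has no children.
D has no children, so there are no co-parents.
MB(D) = {P, T, V}.
Comparing with the claimed set, T is missing.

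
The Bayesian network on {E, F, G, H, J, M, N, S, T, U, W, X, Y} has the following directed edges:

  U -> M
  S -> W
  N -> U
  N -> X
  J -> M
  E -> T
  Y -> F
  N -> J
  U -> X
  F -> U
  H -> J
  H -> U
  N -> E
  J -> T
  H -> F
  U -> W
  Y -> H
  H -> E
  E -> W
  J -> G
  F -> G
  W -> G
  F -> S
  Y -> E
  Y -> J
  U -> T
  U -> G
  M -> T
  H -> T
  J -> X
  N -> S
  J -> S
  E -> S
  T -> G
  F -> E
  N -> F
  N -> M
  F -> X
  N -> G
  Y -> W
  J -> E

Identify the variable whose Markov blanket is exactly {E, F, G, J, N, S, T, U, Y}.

The target node must have every member of {E, F, G, J, N, S, T, U, Y} as a parent, child, or co-parent, and no others.
Parents of W: E, S, U, Y; children: G; co-parents: F, J, N, T, U.
These exactly cover the given set, so the node is W.

W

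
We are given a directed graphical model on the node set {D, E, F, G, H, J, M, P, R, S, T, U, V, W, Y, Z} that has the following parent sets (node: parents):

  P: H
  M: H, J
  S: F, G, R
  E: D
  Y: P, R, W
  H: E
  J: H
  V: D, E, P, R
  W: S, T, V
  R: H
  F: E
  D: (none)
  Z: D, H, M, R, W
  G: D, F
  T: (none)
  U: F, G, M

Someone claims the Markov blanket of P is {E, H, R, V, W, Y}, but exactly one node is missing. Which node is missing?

D

By definition, MB(P) is built from P's parents, P's children, and the co-parents of P.
Parents of P: H.
P's children: V, Y.
For each child, the remaining parents (spouses of P):
  V's other parents are D, E, R.
  parents(Y) \ {P} = {R, W}.
MB(P) = {D, E, H, R, V, W, Y}.
Comparing with the claimed set, D is missing.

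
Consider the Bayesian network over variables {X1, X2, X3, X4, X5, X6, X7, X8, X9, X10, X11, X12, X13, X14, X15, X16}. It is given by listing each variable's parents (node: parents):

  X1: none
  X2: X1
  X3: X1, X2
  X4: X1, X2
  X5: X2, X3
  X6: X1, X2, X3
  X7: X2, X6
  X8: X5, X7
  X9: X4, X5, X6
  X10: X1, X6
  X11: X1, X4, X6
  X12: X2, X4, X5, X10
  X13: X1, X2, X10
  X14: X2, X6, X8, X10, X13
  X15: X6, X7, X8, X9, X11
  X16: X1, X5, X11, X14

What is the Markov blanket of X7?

{X2, X5, X6, X8, X9, X11, X15}

Recall MB(v) = parents ∪ children ∪ spouses, where spouses are the other parents of v's children.
X7 has parents X2, X6.
X7's children: X8, X15.
Parents of each child, excluding X7:
  parents(X8) \ {X7} = {X5}.
  parents(X15) \ {X7} = {X6, X8, X9, X11}.
Union: {X2, X6} ∪ {X8, X15} ∪ {X5, X6, X8, X9, X11} = {X2, X5, X6, X8, X9, X11, X15}.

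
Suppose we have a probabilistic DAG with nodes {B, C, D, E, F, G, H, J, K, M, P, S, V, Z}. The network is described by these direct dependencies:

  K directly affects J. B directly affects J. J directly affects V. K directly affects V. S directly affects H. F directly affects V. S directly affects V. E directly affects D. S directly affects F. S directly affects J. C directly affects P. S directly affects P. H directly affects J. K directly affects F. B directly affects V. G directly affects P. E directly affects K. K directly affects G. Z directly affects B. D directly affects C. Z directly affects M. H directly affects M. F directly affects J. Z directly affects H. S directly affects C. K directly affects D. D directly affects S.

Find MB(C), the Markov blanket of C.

{D, G, P, S}

Ch(C) = {P}.
Pa(C) = {D, S}.
Co-parents of C (other parents of its children):
  parents(P) \ {C} = {G, S}.
So the Markov blanket of C is {D, G, P, S}.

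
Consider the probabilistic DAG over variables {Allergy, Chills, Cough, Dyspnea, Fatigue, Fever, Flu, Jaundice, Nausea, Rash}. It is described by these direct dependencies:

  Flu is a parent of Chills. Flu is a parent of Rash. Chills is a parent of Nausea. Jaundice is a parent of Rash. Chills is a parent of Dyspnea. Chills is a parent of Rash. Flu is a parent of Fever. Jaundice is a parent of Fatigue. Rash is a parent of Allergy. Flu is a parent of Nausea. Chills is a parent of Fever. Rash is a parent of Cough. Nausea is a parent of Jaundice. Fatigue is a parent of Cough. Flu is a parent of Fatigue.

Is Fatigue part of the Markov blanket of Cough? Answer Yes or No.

Fatigue is a parent of Cough.
So Fatigue ∈ MB(Cough).

Yes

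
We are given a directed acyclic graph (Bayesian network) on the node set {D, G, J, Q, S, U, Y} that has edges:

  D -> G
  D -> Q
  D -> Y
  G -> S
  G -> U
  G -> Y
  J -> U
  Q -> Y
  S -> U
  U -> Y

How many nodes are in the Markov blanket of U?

A node's Markov blanket = Pa ∪ Ch ∪ (parents of Ch other than the node itself).
U's parents: G, J, S.
U's children: Y.
Other parents of U's children:
  parents(Y) \ {U} = {D, G, Q}.
MB(U) = {D, G, J, Q, S, Y}, which has 6 nodes.

6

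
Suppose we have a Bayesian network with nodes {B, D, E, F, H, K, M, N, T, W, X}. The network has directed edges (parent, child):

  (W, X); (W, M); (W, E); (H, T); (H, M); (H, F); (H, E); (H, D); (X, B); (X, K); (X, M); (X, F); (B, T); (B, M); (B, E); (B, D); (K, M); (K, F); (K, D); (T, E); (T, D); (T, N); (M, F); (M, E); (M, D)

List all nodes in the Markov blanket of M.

{B, D, E, F, H, K, T, W, X}

By definition, MB(M) is built from M's parents, M's children, and the co-parents of M.
M has parents B, H, K, W, X.
Ch(M) = {D, E, F}.
Parents of each child, excluding M:
  F: H, K, X
  E: B, H, T, W
  D: B, H, K, T
MB(M) = {B, D, E, F, H, K, T, W, X}.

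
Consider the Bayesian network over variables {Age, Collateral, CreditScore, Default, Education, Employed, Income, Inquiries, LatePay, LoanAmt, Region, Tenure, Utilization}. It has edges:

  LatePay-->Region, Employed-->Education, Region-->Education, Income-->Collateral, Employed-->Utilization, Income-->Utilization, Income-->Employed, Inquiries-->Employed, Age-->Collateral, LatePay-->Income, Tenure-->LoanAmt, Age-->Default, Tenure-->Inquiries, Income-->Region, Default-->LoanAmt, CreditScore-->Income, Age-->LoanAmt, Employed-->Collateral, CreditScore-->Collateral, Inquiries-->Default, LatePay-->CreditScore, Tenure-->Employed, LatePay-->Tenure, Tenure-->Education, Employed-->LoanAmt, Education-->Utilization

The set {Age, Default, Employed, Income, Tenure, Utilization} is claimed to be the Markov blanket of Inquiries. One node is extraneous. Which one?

A node's Markov blanket = Pa ∪ Ch ∪ (parents of Ch other than the node itself).
Parents of Inquiries: Tenure.
Inquiries has children Default, Employed.
Other parents of Inquiries's children:
  Employed also has parents Income, Tenure.
  parents(Default) \ {Inquiries} = {Age}.
MB(Inquiries) = {Age, Default, Employed, Income, Tenure}.
Utilization is neither a parent, child, nor co-parent of Inquiries, so it does not belong.

Utilization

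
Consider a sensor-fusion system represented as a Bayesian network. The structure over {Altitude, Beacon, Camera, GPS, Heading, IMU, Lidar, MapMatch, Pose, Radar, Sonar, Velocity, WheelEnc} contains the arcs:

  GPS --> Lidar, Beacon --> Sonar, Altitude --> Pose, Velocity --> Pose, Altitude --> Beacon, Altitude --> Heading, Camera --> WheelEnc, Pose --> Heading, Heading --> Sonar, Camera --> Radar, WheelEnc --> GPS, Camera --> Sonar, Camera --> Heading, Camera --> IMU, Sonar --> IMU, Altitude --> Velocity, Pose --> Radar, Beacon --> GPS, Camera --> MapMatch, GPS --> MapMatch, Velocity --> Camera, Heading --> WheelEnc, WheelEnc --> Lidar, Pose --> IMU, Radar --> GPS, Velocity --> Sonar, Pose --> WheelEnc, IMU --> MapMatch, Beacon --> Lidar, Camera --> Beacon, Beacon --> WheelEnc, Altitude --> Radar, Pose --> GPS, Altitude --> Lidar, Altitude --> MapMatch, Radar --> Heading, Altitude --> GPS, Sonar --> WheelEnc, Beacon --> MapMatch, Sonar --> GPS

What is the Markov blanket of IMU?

{Altitude, Beacon, Camera, GPS, MapMatch, Pose, Sonar}

A node's Markov blanket = Pa ∪ Ch ∪ (parents of Ch other than the node itself).
IMU's parents: Camera, Pose, Sonar.
IMU's children: MapMatch.
Parents of each child, excluding IMU:
  MapMatch's other parents are Altitude, Beacon, Camera, GPS.
MB(IMU) = {Altitude, Beacon, Camera, GPS, MapMatch, Pose, Sonar}.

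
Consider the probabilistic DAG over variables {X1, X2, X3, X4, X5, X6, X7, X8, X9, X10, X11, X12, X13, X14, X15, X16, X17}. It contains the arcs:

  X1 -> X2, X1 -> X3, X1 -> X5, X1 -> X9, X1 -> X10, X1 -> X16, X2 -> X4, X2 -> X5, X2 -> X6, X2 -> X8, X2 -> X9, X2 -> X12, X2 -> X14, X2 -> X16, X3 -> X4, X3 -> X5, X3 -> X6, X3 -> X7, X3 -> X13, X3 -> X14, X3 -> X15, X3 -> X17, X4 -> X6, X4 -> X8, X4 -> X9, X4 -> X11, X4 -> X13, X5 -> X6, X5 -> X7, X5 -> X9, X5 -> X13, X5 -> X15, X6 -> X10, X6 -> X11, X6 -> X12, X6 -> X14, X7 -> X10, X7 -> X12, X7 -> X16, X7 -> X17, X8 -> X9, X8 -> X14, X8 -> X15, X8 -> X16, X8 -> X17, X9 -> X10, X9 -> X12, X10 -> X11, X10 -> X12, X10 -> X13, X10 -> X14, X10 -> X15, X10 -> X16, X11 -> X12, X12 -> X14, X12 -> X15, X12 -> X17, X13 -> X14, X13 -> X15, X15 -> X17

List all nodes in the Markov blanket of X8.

The Markov blanket of a node is its parents, its children, and the other parents of its children.
X8 has parents X2, X4.
Ch(X8) = {X9, X14, X15, X16, X17}.
Other parents of X8's children:
  X9: X1, X2, X4, X5
  X14: X2, X3, X6, X10, X12, X13
  X15: X3, X5, X10, X12, X13
  X16: X1, X2, X7, X10
  X17: X3, X7, X12, X15
MB(X8) = {X1, X2, X3, X4, X5, X6, X7, X9, X10, X12, X13, X14, X15, X16, X17}.

{X1, X2, X3, X4, X5, X6, X7, X9, X10, X12, X13, X14, X15, X16, X17}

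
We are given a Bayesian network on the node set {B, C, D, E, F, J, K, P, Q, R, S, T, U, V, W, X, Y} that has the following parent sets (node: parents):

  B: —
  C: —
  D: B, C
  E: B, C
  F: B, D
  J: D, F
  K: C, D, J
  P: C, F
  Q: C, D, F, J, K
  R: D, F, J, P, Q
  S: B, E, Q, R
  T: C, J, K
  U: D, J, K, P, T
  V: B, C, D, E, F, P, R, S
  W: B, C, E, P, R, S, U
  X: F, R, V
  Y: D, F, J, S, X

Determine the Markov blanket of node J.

Parents of J: D, F.
Ch(J) = {K, Q, R, T, U, Y}.
Other parents of J's children:
  K's other parents are C, D.
  parents(Q) \ {J} = {C, D, F, K}.
  parents(R) \ {J} = {D, F, P, Q}.
  T also has parents C, K.
  parents(U) \ {J} = {D, K, P, T}.
  Y also has parents D, F, S, X.
Union: {D, F} ∪ {K, Q, R, T, U, Y} ∪ {C, D, F, K, P, Q, S, T, X} = {C, D, F, K, P, Q, R, S, T, U, X, Y}.

{C, D, F, K, P, Q, R, S, T, U, X, Y}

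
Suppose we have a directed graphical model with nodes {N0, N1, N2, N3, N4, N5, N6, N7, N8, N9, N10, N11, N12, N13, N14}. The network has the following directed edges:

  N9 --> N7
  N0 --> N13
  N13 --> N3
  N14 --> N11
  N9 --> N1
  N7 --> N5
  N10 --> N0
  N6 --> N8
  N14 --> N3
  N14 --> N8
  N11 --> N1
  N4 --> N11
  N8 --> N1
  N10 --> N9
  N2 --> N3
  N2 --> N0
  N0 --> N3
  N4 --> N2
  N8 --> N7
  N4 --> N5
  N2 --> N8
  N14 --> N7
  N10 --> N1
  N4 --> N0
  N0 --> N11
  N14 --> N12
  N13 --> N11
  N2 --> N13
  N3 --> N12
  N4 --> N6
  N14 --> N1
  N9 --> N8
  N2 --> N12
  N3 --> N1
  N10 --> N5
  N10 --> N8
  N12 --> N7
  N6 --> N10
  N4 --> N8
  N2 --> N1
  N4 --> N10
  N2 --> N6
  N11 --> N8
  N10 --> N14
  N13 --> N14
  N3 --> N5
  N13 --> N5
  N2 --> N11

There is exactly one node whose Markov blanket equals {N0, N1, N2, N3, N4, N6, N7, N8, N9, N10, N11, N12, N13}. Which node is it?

N14

The target node must have every member of {N0, N1, N2, N3, N4, N6, N7, N8, N9, N10, N11, N12, N13} as a parent, child, or co-parent, and no others.
Parents of N14: N10, N13; children: N1, N3, N7, N8, N11, N12; co-parents: N0, N2, N3, N4, N6, N8, N9, N10, N11, N12, N13.
These exactly cover the given set, so the node is N14.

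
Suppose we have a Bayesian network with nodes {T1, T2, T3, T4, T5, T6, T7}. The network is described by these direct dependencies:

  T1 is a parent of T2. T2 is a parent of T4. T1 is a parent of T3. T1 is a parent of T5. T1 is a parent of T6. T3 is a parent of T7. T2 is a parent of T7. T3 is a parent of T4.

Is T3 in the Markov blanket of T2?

Yes

T3 is a co-parent of T2: both are parents of T4, T7.
So T3 ∈ MB(T2).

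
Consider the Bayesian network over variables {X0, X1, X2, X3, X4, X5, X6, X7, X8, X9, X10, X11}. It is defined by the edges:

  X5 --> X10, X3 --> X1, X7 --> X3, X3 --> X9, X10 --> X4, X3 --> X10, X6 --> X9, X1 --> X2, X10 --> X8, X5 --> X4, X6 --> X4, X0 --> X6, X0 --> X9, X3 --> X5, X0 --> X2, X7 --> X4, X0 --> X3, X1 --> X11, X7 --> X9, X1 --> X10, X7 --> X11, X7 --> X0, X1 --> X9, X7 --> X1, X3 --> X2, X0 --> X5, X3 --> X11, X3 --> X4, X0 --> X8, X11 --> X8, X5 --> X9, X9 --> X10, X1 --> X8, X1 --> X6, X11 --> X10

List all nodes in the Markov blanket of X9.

X9's children: X10.
X9 has parents X0, X1, X3, X5, X6, X7.
Co-parents of X9 (other parents of its children):
  X10's other parents are X1, X3, X5, X11.
Union: {X0, X1, X3, X5, X6, X7} ∪ {X10} ∪ {X1, X3, X5, X11} = {X0, X1, X3, X5, X6, X7, X10, X11}.

{X0, X1, X3, X5, X6, X7, X10, X11}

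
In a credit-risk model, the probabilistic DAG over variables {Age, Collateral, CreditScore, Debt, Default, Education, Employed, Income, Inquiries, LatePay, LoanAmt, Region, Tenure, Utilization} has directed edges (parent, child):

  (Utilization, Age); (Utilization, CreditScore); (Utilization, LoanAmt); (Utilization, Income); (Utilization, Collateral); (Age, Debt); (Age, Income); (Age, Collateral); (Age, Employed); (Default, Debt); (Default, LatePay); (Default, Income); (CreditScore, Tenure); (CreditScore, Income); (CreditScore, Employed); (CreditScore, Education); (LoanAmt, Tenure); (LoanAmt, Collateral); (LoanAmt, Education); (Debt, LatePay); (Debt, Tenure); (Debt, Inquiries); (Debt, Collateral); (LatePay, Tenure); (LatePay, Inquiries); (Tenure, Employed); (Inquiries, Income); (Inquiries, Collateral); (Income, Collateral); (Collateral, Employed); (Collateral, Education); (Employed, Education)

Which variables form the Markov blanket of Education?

A node's Markov blanket = Pa ∪ Ch ∪ (parents of Ch other than the node itself).
Education has no children.
Pa(Education) = {Collateral, CreditScore, Employed, LoanAmt}.
With no children, Education has no spouses; the co-parent set is empty.
MB(Education) = {Collateral, CreditScore, Employed, LoanAmt}.

{Collateral, CreditScore, Employed, LoanAmt}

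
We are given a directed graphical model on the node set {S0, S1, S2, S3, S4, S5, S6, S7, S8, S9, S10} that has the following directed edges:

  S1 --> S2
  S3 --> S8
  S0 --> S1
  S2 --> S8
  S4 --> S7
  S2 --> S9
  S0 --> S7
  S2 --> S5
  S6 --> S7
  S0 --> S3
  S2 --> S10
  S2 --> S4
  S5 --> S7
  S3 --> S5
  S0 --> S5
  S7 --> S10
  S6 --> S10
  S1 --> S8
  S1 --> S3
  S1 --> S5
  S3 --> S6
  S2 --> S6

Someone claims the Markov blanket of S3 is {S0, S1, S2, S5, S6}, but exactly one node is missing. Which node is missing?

S8

A node's Markov blanket = Pa ∪ Ch ∪ (parents of Ch other than the node itself).
S3's parents: S0, S1.
S3's children: S5, S6, S8.
Other parents of S3's children:
  S5: S0, S1, S2
  S6: S2
  S8: S1, S2
MB(S3) = {S0, S1, S2, S5, S6, S8}.
Comparing with the claimed set, S8 is missing.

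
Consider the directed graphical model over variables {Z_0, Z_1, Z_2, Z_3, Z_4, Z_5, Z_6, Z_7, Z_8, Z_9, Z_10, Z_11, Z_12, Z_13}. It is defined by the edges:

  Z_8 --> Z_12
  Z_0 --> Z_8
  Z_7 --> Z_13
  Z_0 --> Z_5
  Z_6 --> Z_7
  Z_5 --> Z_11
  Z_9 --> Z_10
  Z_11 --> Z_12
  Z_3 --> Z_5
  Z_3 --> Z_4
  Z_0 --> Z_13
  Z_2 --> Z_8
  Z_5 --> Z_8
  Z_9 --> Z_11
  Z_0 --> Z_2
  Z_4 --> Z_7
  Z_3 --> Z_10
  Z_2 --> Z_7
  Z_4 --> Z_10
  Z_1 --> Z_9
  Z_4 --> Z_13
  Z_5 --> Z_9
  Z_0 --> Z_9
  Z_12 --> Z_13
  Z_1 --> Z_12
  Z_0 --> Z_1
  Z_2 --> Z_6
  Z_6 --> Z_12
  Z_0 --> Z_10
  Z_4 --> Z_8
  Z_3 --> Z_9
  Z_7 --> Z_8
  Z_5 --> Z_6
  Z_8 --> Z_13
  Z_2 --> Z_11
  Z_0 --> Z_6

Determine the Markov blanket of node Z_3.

Parents of Z_3: none.
Z_3's children: Z_4, Z_5, Z_9, Z_10.
Other parents of Z_3's children:
  Z_4: no additional parents.
  Z_5 also has parent Z_0.
  Z_9 also has parents Z_0, Z_1, Z_5.
  parents(Z_10) \ {Z_3} = {Z_0, Z_4, Z_9}.
MB(Z_3) = {Z_0, Z_1, Z_4, Z_5, Z_9, Z_10}.

{Z_0, Z_1, Z_4, Z_5, Z_9, Z_10}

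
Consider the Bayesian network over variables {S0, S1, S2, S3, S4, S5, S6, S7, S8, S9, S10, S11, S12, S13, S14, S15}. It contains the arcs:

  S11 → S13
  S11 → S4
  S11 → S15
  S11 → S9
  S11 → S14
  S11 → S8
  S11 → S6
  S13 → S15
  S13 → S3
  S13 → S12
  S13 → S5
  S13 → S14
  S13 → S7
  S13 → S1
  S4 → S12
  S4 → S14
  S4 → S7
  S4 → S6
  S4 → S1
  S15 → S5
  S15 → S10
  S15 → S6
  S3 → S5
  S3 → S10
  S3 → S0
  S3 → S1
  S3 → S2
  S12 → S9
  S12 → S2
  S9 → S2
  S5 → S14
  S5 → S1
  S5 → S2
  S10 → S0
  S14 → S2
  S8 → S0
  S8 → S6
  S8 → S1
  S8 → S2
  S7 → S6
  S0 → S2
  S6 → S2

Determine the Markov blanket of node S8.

Parents of S8: S11.
S8 has children S0, S1, S2, S6.
Other parents of S8's children:
  S0's other parents are S3, S10.
  parents(S6) \ {S8} = {S4, S7, S11, S15}.
  S1 also has parents S3, S4, S5, S13.
  S2's other parents are S0, S3, S5, S6, S9, S12, S14.
So the Markov blanket of S8 is {S0, S1, S2, S3, S4, S5, S6, S7, S9, S10, S11, S12, S13, S14, S15}.

{S0, S1, S2, S3, S4, S5, S6, S7, S9, S10, S11, S12, S13, S14, S15}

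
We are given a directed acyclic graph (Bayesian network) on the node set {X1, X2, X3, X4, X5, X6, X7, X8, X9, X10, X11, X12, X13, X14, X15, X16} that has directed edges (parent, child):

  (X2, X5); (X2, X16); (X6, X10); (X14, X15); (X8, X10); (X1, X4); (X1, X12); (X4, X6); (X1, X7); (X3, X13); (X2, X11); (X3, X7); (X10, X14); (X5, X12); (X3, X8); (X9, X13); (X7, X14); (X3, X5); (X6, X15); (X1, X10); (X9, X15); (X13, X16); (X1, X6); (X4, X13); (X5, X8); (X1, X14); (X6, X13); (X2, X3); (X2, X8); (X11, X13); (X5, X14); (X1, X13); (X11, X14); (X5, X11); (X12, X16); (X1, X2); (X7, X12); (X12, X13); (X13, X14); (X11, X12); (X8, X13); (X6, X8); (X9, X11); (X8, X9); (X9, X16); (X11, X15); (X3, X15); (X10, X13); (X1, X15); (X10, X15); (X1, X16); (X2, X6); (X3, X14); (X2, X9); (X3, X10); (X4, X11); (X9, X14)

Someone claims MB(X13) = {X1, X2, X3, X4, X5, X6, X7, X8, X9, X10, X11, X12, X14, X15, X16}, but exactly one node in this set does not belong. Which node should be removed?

Pa(X13) = {X1, X3, X4, X6, X8, X9, X10, X11, X12}.
X13's children: X14, X16.
Other parents of X13's children:
  X14: X1, X3, X5, X7, X9, X10, X11
  X16: X1, X2, X9, X12
MB(X13) = {X1, X2, X3, X4, X5, X6, X7, X8, X9, X10, X11, X12, X14, X16}.
X15 is neither a parent, child, nor co-parent of X13, so it does not belong.

X15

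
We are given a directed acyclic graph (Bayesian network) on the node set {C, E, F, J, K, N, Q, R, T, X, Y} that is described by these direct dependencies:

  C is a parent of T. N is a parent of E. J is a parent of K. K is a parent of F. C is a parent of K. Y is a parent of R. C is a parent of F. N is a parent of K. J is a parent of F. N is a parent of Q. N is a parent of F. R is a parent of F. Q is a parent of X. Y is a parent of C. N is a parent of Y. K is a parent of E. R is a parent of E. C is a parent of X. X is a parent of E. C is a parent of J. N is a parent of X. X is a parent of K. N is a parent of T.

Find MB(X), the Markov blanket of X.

{C, E, J, K, N, Q, R}

The Markov blanket of a node is its parents, its children, and the other parents of its children.
X has children E, K.
Parents of X: C, N, Q.
Other parents of X's children:
  K: C, J, N
  E: K, N, R
Taking the union gives {C, E, J, K, N, Q, R}.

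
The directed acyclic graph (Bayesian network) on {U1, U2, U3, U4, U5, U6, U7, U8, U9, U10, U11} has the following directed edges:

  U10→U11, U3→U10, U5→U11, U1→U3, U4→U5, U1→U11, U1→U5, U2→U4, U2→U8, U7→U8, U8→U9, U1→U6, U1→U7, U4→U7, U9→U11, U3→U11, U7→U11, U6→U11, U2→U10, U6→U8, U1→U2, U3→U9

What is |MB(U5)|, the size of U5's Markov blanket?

Pa(U5) = {U1, U4}.
Children of U5: U11.
Co-parents of U5 (other parents of its children):
  U11: U1, U3, U6, U7, U9, U10
MB(U5) = {U1, U3, U4, U6, U7, U9, U10, U11}, which has 8 nodes.

8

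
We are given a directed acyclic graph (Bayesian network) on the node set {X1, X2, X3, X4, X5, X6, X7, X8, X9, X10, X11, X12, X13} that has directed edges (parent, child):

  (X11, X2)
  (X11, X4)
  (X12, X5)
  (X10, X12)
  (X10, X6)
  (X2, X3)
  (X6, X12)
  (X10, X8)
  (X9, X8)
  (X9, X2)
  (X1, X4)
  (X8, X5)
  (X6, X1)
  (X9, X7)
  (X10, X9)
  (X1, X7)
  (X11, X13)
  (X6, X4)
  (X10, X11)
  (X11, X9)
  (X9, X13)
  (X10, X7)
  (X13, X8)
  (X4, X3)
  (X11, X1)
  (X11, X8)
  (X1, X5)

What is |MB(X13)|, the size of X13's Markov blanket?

The Markov blanket of a node is its parents, its children, and the other parents of its children.
X13's children: X8.
Parents of X13: X9, X11.
Co-parents of X13 (other parents of its children):
  X8: X9, X10, X11
MB(X13) = {X8, X9, X10, X11}, which has 4 nodes.

4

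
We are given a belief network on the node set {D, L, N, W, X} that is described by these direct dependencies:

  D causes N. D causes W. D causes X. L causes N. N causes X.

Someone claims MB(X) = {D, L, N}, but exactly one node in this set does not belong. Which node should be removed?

Children of X: none.
X has parents D, N.
With no children, X has no spouses; the co-parent set is empty.
MB(X) = {D, N}.
L is neither a parent, child, nor co-parent of X, so it does not belong.

L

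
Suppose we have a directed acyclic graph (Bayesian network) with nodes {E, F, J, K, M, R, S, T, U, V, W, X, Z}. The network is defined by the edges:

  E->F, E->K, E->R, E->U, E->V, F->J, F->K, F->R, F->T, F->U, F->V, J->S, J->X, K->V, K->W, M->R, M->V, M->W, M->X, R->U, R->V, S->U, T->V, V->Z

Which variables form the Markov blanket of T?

{E, F, K, M, R, V}

T's parents: F.
T's children: V.
Parents of each child, excluding T:
  V: E, F, K, M, R
MB(T) = {E, F, K, M, R, V}.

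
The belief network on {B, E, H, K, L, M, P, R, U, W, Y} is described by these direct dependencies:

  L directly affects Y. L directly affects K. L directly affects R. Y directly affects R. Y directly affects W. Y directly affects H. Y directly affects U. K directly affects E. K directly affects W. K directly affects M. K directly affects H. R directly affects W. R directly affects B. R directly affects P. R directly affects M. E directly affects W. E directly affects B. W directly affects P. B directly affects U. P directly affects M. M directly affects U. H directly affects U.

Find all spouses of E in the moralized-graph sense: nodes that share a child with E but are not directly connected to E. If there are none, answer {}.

Children of E: B, W.
  W also has parents K, R, Y.
  B also has parent R.
Excluding nodes already adjacent to E (B, K, W), the co-parent-only contribution is {R, Y}.

{R, Y}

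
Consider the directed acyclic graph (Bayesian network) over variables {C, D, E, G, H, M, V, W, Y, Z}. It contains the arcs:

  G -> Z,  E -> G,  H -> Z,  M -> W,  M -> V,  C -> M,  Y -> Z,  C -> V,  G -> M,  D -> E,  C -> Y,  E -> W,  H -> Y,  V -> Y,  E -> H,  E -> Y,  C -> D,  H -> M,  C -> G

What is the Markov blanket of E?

{C, D, G, H, M, V, W, Y}

A node's Markov blanket = Pa ∪ Ch ∪ (parents of Ch other than the node itself).
E's children: G, H, W, Y.
Parents of E: D.
Co-parents of E (other parents of its children):
  G also has parent C.
  H has no other parent.
  W's other parent is M.
  parents(Y) \ {E} = {C, H, V}.
Taking the union gives {C, D, G, H, M, V, W, Y}.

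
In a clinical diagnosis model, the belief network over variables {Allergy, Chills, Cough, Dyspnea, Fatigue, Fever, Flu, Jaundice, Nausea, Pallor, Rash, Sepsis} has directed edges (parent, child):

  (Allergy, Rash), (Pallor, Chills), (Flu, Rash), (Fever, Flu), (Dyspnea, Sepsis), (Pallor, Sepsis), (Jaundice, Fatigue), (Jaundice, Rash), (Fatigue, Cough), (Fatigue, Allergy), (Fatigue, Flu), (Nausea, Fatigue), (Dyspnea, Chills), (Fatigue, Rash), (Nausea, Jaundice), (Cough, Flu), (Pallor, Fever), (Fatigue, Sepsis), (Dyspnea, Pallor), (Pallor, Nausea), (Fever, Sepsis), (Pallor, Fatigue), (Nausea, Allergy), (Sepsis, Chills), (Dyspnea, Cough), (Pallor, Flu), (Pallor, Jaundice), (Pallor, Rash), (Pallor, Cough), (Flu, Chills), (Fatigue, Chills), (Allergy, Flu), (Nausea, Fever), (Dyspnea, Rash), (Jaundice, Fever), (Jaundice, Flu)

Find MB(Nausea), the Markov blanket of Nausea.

A node's Markov blanket = Pa ∪ Ch ∪ (parents of Ch other than the node itself).
Parents of Nausea: Pallor.
Nausea has children Allergy, Fatigue, Fever, Jaundice.
Other parents of Nausea's children:
  Jaundice: Pallor
  Fatigue: Jaundice, Pallor
  Fever: Jaundice, Pallor
  Allergy: Fatigue
So the Markov blanket of Nausea is {Allergy, Fatigue, Fever, Jaundice, Pallor}.

{Allergy, Fatigue, Fever, Jaundice, Pallor}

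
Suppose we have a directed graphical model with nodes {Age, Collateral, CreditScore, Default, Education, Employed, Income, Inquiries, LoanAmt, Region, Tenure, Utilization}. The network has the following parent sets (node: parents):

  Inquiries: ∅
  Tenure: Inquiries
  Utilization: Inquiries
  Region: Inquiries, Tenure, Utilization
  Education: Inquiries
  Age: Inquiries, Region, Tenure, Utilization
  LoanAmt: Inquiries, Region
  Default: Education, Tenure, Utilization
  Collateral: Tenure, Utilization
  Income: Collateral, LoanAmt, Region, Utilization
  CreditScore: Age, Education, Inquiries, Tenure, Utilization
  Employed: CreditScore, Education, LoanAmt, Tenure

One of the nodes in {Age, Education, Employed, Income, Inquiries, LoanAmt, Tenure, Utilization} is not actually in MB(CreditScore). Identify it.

Income

CreditScore's parents: Age, Education, Inquiries, Tenure, Utilization.
CreditScore's children: Employed.
For each child, the remaining parents (spouses of CreditScore):
  Employed: Education, LoanAmt, Tenure
MB(CreditScore) = {Age, Education, Employed, Inquiries, LoanAmt, Tenure, Utilization}.
Income is neither a parent, child, nor co-parent of CreditScore, so it does not belong.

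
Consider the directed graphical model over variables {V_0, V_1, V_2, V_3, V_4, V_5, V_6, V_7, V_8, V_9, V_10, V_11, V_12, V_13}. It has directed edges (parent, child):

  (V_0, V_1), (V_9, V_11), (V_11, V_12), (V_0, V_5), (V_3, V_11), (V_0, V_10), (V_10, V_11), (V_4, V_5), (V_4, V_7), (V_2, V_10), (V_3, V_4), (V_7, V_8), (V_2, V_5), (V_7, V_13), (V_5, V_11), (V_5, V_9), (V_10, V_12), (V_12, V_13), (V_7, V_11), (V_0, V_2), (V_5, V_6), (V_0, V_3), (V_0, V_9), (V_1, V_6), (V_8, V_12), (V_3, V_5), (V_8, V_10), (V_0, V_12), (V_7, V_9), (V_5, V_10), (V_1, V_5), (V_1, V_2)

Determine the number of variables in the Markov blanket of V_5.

V_5 has children V_6, V_9, V_10, V_11.
Pa(V_5) = {V_0, V_1, V_2, V_3, V_4}.
For each child, the remaining parents (spouses of V_5):
  parents(V_6) \ {V_5} = {V_1}.
  V_9's other parents are V_0, V_7.
  parents(V_10) \ {V_5} = {V_0, V_2, V_8}.
  parents(V_11) \ {V_5} = {V_3, V_7, V_9, V_10}.
MB(V_5) = {V_0, V_1, V_2, V_3, V_4, V_6, V_7, V_8, V_9, V_10, V_11}, which has 11 nodes.

11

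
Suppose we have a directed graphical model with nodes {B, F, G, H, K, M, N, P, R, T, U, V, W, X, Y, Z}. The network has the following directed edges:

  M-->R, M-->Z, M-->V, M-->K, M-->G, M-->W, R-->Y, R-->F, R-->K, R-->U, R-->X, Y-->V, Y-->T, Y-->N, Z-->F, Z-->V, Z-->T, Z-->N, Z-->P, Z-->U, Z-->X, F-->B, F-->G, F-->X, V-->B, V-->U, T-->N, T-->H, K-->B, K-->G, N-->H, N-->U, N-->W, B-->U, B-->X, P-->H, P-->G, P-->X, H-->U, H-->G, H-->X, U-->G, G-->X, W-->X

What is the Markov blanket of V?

{B, F, H, K, M, N, R, U, Y, Z}

V has parents M, Y, Z.
Ch(V) = {B, U}.
Parents of each child, excluding V:
  B's other parents are F, K.
  parents(U) \ {V} = {B, H, N, R, Z}.
MB(V) = {B, F, H, K, M, N, R, U, Y, Z}.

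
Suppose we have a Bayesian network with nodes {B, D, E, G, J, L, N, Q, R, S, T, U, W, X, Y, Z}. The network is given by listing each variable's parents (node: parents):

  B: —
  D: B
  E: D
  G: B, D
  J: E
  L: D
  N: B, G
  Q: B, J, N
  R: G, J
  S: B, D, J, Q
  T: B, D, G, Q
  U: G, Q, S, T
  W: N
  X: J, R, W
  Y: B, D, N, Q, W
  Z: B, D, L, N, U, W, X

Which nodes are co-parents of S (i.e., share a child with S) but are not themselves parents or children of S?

Children of S: U.
  U's other parents are G, Q, T.
Excluding nodes already adjacent to S (B, D, J, Q, U), the co-parent-only contribution is {G, T}.

{G, T}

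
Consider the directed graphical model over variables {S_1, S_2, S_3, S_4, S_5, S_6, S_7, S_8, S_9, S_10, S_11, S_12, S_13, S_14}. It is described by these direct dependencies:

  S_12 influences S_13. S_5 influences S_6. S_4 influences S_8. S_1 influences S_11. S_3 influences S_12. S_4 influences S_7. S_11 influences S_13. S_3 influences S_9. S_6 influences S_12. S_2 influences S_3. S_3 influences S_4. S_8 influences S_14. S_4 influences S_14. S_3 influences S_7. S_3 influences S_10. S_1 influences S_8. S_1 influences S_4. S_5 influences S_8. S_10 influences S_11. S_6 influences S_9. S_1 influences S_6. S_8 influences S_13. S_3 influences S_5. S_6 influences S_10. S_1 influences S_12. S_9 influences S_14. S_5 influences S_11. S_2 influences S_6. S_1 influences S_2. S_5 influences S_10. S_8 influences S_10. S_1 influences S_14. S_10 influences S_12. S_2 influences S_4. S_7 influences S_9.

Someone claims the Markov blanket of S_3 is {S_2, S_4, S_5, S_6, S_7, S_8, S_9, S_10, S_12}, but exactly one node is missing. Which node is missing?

Recall MB(v) = parents ∪ children ∪ spouses, where spouses are the other parents of v's children.
Parents of S_3: S_2.
S_3's children: S_4, S_5, S_7, S_9, S_10, S_12.
Co-parents of S_3 (other parents of its children):
  S_4's other parents are S_1, S_2.
  S_5 has no other parent.
  parents(S_7) \ {S_3} = {S_4}.
  S_9 also has parents S_6, S_7.
  S_10 also has parents S_5, S_6, S_8.
  S_12 also has parents S_1, S_6, S_10.
MB(S_3) = {S_1, S_2, S_4, S_5, S_6, S_7, S_8, S_9, S_10, S_12}.
Comparing with the claimed set, S_1 is missing.

S_1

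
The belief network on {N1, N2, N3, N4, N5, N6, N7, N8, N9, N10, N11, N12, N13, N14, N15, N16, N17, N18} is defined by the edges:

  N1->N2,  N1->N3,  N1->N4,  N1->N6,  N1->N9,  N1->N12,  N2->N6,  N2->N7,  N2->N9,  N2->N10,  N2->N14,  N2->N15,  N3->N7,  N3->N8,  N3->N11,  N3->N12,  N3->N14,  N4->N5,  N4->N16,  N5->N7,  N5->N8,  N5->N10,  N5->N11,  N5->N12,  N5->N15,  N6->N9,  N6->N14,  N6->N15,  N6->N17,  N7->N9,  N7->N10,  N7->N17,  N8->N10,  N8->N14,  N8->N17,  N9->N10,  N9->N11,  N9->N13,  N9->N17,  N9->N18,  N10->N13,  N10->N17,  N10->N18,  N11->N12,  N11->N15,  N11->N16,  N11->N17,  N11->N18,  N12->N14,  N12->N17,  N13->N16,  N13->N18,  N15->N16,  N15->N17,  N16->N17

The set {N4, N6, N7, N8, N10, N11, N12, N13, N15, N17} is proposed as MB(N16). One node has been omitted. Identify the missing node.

Recall MB(v) = parents ∪ children ∪ spouses, where spouses are the other parents of v's children.
N16 has child N17.
Parents of N16: N4, N11, N13, N15.
For each child, the remaining parents (spouses of N16):
  parents(N17) \ {N16} = {N6, N7, N8, N9, N10, N11, N12, N15}.
MB(N16) = {N4, N6, N7, N8, N9, N10, N11, N12, N13, N15, N17}.
Comparing with the claimed set, N9 is missing.

N9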